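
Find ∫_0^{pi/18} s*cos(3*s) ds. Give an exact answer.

-1/9 + pi/108 + sqrt(3)/18

Integrate by parts once (u = s, dv = cos(3*s) ds).
An antiderivative is F(s) = s*sin(3*s)/3 + cos(3*s)/9.
Then F(pi/18) - F(0) = (pi/108 + sqrt(3)/18) - (1/9) = -1/9 + pi/108 + sqrt(3)/18.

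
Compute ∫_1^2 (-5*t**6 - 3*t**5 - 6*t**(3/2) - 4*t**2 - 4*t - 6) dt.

By the power rule, an antiderivative is F(t) = -5*t**7/7 - t**6/2 - 12*t**(5/2)/5 - 4*t**3/3 - 2*t**2 - 6*t.
Then F(2) - F(1) = (-3236/21 - 48*sqrt(2)/5) - (-2719/210) = -29641/210 - 48*sqrt(2)/5.

-29641/210 - 48*sqrt(2)/5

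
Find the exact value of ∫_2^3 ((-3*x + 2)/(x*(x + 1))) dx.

-12*log(2) + 7*log(3)

Factor the denominator: x**2 + x = (x + 1)x.
Partial fractions: (-3*x + 2)/(x*(x + 1)) = -5/(x + 1) + 2/x.
An antiderivative is F(x) = 2*log(x) - 5*log(x + 1).
Then F(3) - F(2) = (-10*log(2) + 2*log(3)) - (-5*log(3) + 2*log(2)) = -12*log(2) + 7*log(3).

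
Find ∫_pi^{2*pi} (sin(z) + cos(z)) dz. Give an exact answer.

An antiderivative is F(z) = sin(z) - cos(z).
Then F(2*pi) - F(pi) = (-1) - (1) = -2.

-2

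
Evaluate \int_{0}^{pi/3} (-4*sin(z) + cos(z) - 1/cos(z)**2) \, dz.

-2 - sqrt(3)/2

An antiderivative is F(z) = sin(z) + 4*cos(z) - tan(z).
Then F(pi/3) - F(0) = (2 - sqrt(3)/2) - (4) = -2 - sqrt(3)/2.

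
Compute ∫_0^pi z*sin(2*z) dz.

-pi/2

Integrate by parts once (u = z, dv = sin(2*z) dz).
An antiderivative is F(z) = -z*cos(2*z)/2 + sin(2*z)/4.
Then F(pi) - F(0) = (-pi/2) - (0) = -pi/2.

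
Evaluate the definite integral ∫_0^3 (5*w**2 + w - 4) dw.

75/2

By the power rule, an antiderivative is F(w) = 5*w**3/3 + w**2/2 - 4*w.
Then F(3) - F(0) = (75/2) - (0) = 75/2.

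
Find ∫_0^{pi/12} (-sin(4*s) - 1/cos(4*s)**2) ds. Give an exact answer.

An antiderivative is F(s) = cos(4*s)/4 - tan(4*s)/4.
Then F(pi/12) - F(0) = (1/8 - sqrt(3)/4) - (1/4) = -sqrt(3)/4 - 1/8.

-sqrt(3)/4 - 1/8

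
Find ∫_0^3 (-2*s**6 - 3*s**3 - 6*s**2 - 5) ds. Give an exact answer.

By the power rule, an antiderivative is F(s) = -2*s**7/7 - 3*s**4/4 - 2*s**3 - 5*s.
Then F(3) - F(0) = (-21129/28) - (0) = -21129/28.

-21129/28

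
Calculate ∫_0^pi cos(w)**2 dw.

Use the identity cos^2(w) = (1 + cos(2*w))/2.
An antiderivative is F(w) = w/2 + sin(2*w)/4.
Then F(pi) - F(0) = (pi/2) - (0) = pi/2.

pi/2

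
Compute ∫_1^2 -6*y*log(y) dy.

Integrate by parts once (u = ln y, dv = -6*y dy).
An antiderivative is F(y) = -3*y**2*(2*log(y) - 1)/2.
Then F(2) - F(1) = (6 - 12*log(2)) - (3/2) = 9/2 - 12*log(2).

9/2 - 12*log(2)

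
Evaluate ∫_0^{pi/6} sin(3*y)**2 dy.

pi/12

Use the identity sin^2(3*y) = (1 - cos(6*y))/2.
An antiderivative is F(y) = y/2 - sin(6*y)/12.
Then F(pi/6) - F(0) = (pi/12) - (0) = pi/12.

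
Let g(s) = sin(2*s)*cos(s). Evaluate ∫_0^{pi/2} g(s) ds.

Use the identity sin(2*s)cos(s) = [sin(3*s) + sin(s)]/2.
An antiderivative is F(s) = -cos(s)/2 - cos(3*s)/6.
Then F(pi/2) - F(0) = (0) - (-2/3) = 2/3.

2/3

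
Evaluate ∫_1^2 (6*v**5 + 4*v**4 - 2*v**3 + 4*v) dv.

863/10

By the power rule, an antiderivative is F(v) = v**6 + 4*v**5/5 - v**4/2 + 2*v**2.
Then F(2) - F(1) = (448/5) - (33/10) = 863/10.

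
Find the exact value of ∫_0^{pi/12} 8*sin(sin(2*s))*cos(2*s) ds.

Let u = sin(2*s), so du = 2*cos(2*s) ds. When s = 0, u = 0; when s = pi/12, u = 1/2.
The integral becomes 4·∫ sin(u) du from 0 to 1/2, with antiderivative -4*cos(u).
Back in s: F(s) = -4*cos(sin(2*s)).
Then F(pi/12) - F(0) = (-4*cos(1/2)) - (-4) = 4 - 4*cos(1/2).

4 - 4*cos(1/2)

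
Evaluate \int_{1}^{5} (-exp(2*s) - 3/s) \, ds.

An antiderivative is F(s) = -exp(2*s)/2 - 3*log(s).
Then F(5) - F(1) = (-exp(10)/2 - 3*log(5)) - (-exp(2)/2) = -exp(10)/2 - 3*log(5) + exp(2)/2.

-exp(10)/2 - 3*log(5) + exp(2)/2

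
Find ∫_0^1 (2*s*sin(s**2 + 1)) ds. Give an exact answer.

Let u = s**2 + 1, so du = 2*s ds. When s = 0, u = 1; when s = 1, u = 2.
The integral becomes ∫ sin(u) du from 1 to 2, with antiderivative -cos(u).
Back in s: F(s) = -cos(s**2 + 1).
Then F(1) - F(0) = (-cos(2)) - (-cos(1)) = -cos(2) + cos(1).

-cos(2) + cos(1)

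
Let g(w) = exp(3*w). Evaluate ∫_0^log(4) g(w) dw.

Let u = exp(w), so du = exp(w) dw. When w = 0, u = 1; when w = log(4), u = 4.
The integral becomes ∫ u**2 du from 1 to 4, with antiderivative u**3/3.
Back in w: F(w) = exp(3*w)/3.
Then F(log(4)) - F(0) = (64/3) - (1/3) = 21.

21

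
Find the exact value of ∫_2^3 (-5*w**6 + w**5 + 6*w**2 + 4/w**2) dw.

-18497/14

By the power rule, an antiderivative is F(w) = -5*w**7/7 + w**6/6 + 2*w**3 - 4/w.
Then F(3) - F(2) = (-58295/42) - (-1402/21) = -18497/14.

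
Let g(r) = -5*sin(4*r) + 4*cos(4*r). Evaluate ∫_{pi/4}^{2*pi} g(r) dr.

An antiderivative is F(r) = sin(4*r) + 5*cos(4*r)/4.
Then F(2*pi) - F(pi/4) = (5/4) - (-5/4) = 5/2.

5/2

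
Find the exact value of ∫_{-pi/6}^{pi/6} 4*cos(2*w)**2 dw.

Use the identity cos^2(2*w) = (1 + cos(4*w))/2.
An antiderivative is F(w) = 2*w + sin(4*w)/2.
Then F(pi/6) - F(-pi/6) = (sqrt(3)/4 + pi/3) - (-pi/3 - sqrt(3)/4) = sqrt(3)/2 + 2*pi/3.

sqrt(3)/2 + 2*pi/3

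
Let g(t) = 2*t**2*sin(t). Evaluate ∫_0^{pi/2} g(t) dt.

Integrate by parts twice (u = t^2, dv = 2*sin(t) dt).
An antiderivative is F(t) = -2*t**2*cos(t) + 4*t*sin(t) + 4*cos(t).
Then F(pi/2) - F(0) = (2*pi) - (4) = -4 + 2*pi.

-4 + 2*pi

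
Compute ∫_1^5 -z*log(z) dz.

6 - 25*log(5)/2

Integrate by parts once (u = ln z, dv = -z dz).
An antiderivative is F(z) = -z**2*(2*log(z) - 1)/4.
Then F(5) - F(1) = (25/4 - 25*log(5)/2) - (1/4) = 6 - 25*log(5)/2.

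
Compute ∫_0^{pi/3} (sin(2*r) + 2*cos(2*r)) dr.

3/4 + sqrt(3)/2

An antiderivative is F(r) = sin(2*r) - cos(2*r)/2.
Then F(pi/3) - F(0) = (1/4 + sqrt(3)/2) - (-1/2) = 3/4 + sqrt(3)/2.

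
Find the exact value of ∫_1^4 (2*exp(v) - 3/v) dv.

-2*exp(1) - 6*log(2) + 2*exp(4)

An antiderivative is F(v) = 2*exp(v) - 3*log(v).
Then F(4) - F(1) = (-log(64) + 2*exp(4)) - (2*exp(1)) = -2*exp(1) - 6*log(2) + 2*exp(4).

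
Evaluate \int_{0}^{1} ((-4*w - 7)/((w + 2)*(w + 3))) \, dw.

Factor the denominator: w**2 + 5*w + 6 = (w + 3)(w + 2).
Partial fractions: (-4*w - 7)/((w + 2)*(w + 3)) = -5/(w + 3) + 1/(w + 2).
An antiderivative is F(w) = log(w + 2) - 5*log(w + 3).
Then F(1) - F(0) = (-10*log(2) + log(3)) - (-5*log(3) + log(2)) = -11*log(2) + 6*log(3).

-11*log(2) + 6*log(3)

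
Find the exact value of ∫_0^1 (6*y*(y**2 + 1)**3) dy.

45/4

Let u = y**2 + 1, so du = 2*y dy. When y = 0, u = 1; when y = 1, u = 2.
The integral becomes 3·∫ u**3 du from 1 to 2, with antiderivative 3*u**4/4.
Back in y: F(y) = 3*(y**2 + 1)**4/4.
Then F(1) - F(0) = (12) - (3/4) = 45/4.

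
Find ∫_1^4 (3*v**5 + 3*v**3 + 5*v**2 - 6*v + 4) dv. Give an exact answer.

9243/4

By the power rule, an antiderivative is F(v) = v**6/2 + 3*v**4/4 + 5*v**3/3 - 3*v**2 + 4*v.
Then F(4) - F(1) = (6944/3) - (47/12) = 9243/4.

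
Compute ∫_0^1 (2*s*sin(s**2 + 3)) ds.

cos(3) - cos(4)

Let u = s**2 + 3, so du = 2*s ds. When s = 0, u = 3; when s = 1, u = 4.
The integral becomes ∫ sin(u) du from 3 to 4, with antiderivative -cos(u).
Back in s: F(s) = -cos(s**2 + 3).
Then F(1) - F(0) = (-cos(4)) - (-cos(3)) = cos(3) - cos(4).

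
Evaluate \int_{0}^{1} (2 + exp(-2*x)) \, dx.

An antiderivative is F(x) = 2*x - exp(-2*x)/2.
Then F(1) - F(0) = (2 - exp(-2)/2) - (-1/2) = 5/2 - exp(-2)/2.

5/2 - exp(-2)/2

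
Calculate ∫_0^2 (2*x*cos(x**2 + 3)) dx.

-sin(3) + sin(7)

Let u = x**2 + 3, so du = 2*x dx. When x = 0, u = 3; when x = 2, u = 7.
The integral becomes ∫ cos(u) du from 3 to 7, with antiderivative sin(u).
Back in x: F(x) = sin(x**2 + 3).
Then F(2) - F(0) = (sin(7)) - (sin(3)) = -sin(3) + sin(7).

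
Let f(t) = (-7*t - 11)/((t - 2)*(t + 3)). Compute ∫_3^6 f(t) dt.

-8*log(2) - 2*log(3)

Factor the denominator: t**2 + t - 6 = (t + 3)(t - 2).
Partial fractions: (-7*t - 11)/((t - 2)*(t + 3)) = -2/(t + 3) - 5/(t - 2).
An antiderivative is F(t) = -5*log(t - 2) - 2*log(t + 3).
Then F(6) - F(3) = (-10*log(2) - 4*log(3)) - (-log(36)) = -8*log(2) - 2*log(3).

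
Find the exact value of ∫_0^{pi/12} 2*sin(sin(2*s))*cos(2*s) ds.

Let u = sin(2*s), so du = 2*cos(2*s) ds. When s = 0, u = 0; when s = pi/12, u = 1/2.
The integral becomes ∫ sin(u) du from 0 to 1/2, with antiderivative -cos(u).
Back in s: F(s) = -cos(sin(2*s)).
Then F(pi/12) - F(0) = (-cos(1/2)) - (-1) = 1 - cos(1/2).

1 - cos(1/2)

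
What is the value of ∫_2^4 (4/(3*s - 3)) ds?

An antiderivative is F(s) = 4*log(3*s - 3)/3.
Then F(4) - F(2) = (8*log(3)/3) - (4*log(3)/3) = 4*log(3)/3.

4*log(3)/3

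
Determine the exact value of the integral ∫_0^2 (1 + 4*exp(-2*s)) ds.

An antiderivative is F(s) = s - 2*exp(-2*s).
Then F(2) - F(0) = (2 - 2*exp(-4)) - (-2) = 4 - 2*exp(-4).

4 - 2*exp(-4)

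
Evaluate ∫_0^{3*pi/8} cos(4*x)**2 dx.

3*pi/16

Use the identity cos^2(4*x) = (1 + cos(8*x))/2.
An antiderivative is F(x) = x/2 + sin(8*x)/16.
Then F(3*pi/8) - F(0) = (3*pi/16) - (0) = 3*pi/16.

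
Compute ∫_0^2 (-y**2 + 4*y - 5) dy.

-14/3

By the power rule, an antiderivative is F(y) = -y**3/3 + 2*y**2 - 5*y.
Then F(2) - F(0) = (-14/3) - (0) = -14/3.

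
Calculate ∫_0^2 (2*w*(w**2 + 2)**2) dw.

208/3

Let u = w**2 + 2, so du = 2*w dw. When w = 0, u = 2; when w = 2, u = 6.
The integral becomes ∫ u**2 du from 2 to 6, with antiderivative u**3/3.
Back in w: F(w) = (w**2 + 2)**3/3.
Then F(2) - F(0) = (72) - (8/3) = 208/3.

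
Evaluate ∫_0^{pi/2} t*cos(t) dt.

Integrate by parts once (u = t, dv = cos(t) dt).
An antiderivative is F(t) = t*sin(t) + cos(t).
Then F(pi/2) - F(0) = (pi/2) - (1) = -1 + pi/2.

-1 + pi/2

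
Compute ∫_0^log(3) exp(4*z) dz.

20

Let u = exp(z), so du = exp(z) dz. When z = 0, u = 1; when z = log(3), u = 3.
The integral becomes ∫ u**3 du from 1 to 3, with antiderivative u**4/4.
Back in z: F(z) = exp(4*z)/4.
Then F(log(3)) - F(0) = (81/4) - (1/4) = 20.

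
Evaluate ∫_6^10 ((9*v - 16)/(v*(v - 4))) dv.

Factor the denominator: v**2 - 4*v = v(v - 4).
Partial fractions: (9*v - 16)/(v*(v - 4)) = 4/v + 5/(v - 4).
An antiderivative is F(v) = 4*log(v) + 5*log(v - 4).
Then F(10) - F(6) = (5*log(3) + 9*log(2) + 4*log(5)) - (4*log(3) + 9*log(2)) = log(3) + 4*log(5).

log(3) + 4*log(5)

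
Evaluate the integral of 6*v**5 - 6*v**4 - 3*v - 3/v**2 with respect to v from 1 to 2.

By the power rule, an antiderivative is F(v) = v**6 - 6*v**5/5 - 3*v**2/2 + 3/v.
Then F(2) - F(1) = (211/10) - (13/10) = 99/5.

99/5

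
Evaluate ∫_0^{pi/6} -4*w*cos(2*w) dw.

Integrate by parts once (u = w, dv = -4*cos(2*w) dw).
An antiderivative is F(w) = -2*w*sin(2*w) - cos(2*w).
Then F(pi/6) - F(0) = (-sqrt(3)*pi/6 - 1/2) - (-1) = -sqrt(3)*pi/6 + 1/2.

-sqrt(3)*pi/6 + 1/2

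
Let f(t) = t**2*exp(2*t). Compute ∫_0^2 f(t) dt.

Integrate by parts twice (u = t^2, dv = exp(2*t) dt).
An antiderivative is F(t) = (2*t**2 - 2*t + 1)*exp(2*t)/4.
Then F(2) - F(0) = (5*exp(4)/4) - (1/4) = -1/4 + 5*exp(4)/4.

-1/4 + 5*exp(4)/4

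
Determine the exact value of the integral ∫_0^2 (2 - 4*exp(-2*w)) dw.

An antiderivative is F(w) = 2*w + 2*exp(-2*w).
Then F(2) - F(0) = (2*exp(-4) + 4) - (2) = 2*exp(-4) + 2.

2*exp(-4) + 2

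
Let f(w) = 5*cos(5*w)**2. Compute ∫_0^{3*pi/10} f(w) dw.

Use the identity cos^2(5*w) = (1 + cos(10*w))/2.
An antiderivative is F(w) = 5*w/2 + sin(10*w)/4.
Then F(3*pi/10) - F(0) = (3*pi/4) - (0) = 3*pi/4.

3*pi/4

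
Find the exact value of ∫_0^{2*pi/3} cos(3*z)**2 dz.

pi/3

Use the identity cos^2(3*z) = (1 + cos(6*z))/2.
An antiderivative is F(z) = z/2 + sin(6*z)/12.
Then F(2*pi/3) - F(0) = (pi/3) - (0) = pi/3.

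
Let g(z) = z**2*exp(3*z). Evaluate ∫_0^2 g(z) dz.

Integrate by parts twice (u = z^2, dv = exp(3*z) dz).
An antiderivative is F(z) = (9*z**2 - 6*z + 2)*exp(3*z)/27.
Then F(2) - F(0) = (26*exp(6)/27) - (2/27) = -2/27 + 26*exp(6)/27.

-2/27 + 26*exp(6)/27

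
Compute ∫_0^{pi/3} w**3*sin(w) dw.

Integrate by parts 3 times (u = w^3, dv = sin(w) dw).
An antiderivative is F(w) = -w**3*cos(w) + 3*w**2*sin(w) + 6*w*cos(w) - 6*sin(w).
Then F(pi/3) - F(0) = (-3*sqrt(3) - pi**3/54 + sqrt(3)*pi**2/6 + pi) - (0) = -3*sqrt(3) - pi**3/54 + sqrt(3)*pi**2/6 + pi.

-3*sqrt(3) - pi**3/54 + sqrt(3)*pi**2/6 + pi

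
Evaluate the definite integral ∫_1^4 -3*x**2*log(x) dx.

21 - 128*log(2)

Integrate by parts once (u = ln x, dv = -3*x**2 dx).
An antiderivative is F(x) = -x**3*(3*log(x) - 1)/3.
Then F(4) - F(1) = (64/3 - 128*log(2)) - (1/3) = 21 - 128*log(2).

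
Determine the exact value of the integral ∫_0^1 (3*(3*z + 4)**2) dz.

Let u = 3*z + 4, so du = 3 dz. When z = 0, u = 4; when z = 1, u = 7.
The integral becomes ∫ u**2 du from 4 to 7, with antiderivative u**3/3.
Back in z: F(z) = (3*z + 4)**3/3.
Then F(1) - F(0) = (343/3) - (64/3) = 93.

93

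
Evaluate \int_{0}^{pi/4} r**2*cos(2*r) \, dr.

Integrate by parts twice (u = r^2, dv = cos(2*r) dr).
An antiderivative is F(r) = r**2*sin(2*r)/2 + r*cos(2*r)/2 - sin(2*r)/4.
Then F(pi/4) - F(0) = (-1/4 + pi**2/32) - (0) = -1/4 + pi**2/32.

-1/4 + pi**2/32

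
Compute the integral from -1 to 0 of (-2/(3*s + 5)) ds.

-2*log(5)/3 + 2*log(2)/3

An antiderivative is F(s) = -2*log(3*s + 5)/3.
Then F(0) - F(-1) = (-2*log(5)/3) - (-2*log(2)/3) = -2*log(5)/3 + 2*log(2)/3.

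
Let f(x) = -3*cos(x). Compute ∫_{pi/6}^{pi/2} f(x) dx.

-3/2

An antiderivative is F(x) = -3*sin(x).
Then F(pi/2) - F(pi/6) = (-3) - (-3/2) = -3/2.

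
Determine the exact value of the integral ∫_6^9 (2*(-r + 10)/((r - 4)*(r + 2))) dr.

-4*log(11) + 2*log(5) + 10*log(2)

Factor the denominator: r**2 - 2*r - 8 = (r + 2)(r - 4).
Partial fractions: 2*(-r + 10)/((r - 4)*(r + 2)) = -4/(r + 2) + 2/(r - 4).
An antiderivative is F(r) = 2*log(r - 4) - 4*log(r + 2).
Then F(9) - F(6) = (-4*log(11) + 2*log(5)) - (-10*log(2)) = -4*log(11) + 2*log(5) + 10*log(2).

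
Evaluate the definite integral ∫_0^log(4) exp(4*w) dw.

255/4

Let u = exp(w), so du = exp(w) dw. When w = 0, u = 1; when w = log(4), u = 4.
The integral becomes ∫ u**3 du from 1 to 4, with antiderivative u**4/4.
Back in w: F(w) = exp(4*w)/4.
Then F(log(4)) - F(0) = (64) - (1/4) = 255/4.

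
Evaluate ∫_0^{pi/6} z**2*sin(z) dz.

-2 - sqrt(3)*pi**2/72 + pi/6 + sqrt(3)

Integrate by parts twice (u = z^2, dv = sin(z) dz).
An antiderivative is F(z) = -z**2*cos(z) + 2*z*sin(z) + 2*cos(z).
Then F(pi/6) - F(0) = (-sqrt(3)*pi**2/72 + pi/6 + sqrt(3)) - (2) = -2 - sqrt(3)*pi**2/72 + pi/6 + sqrt(3).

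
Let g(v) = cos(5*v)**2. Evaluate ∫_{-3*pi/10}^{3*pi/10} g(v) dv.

3*pi/10

Use the identity cos^2(5*v) = (1 + cos(10*v))/2.
An antiderivative is F(v) = v/2 + sin(10*v)/20.
Then F(3*pi/10) - F(-3*pi/10) = (3*pi/20) - (-3*pi/20) = 3*pi/10.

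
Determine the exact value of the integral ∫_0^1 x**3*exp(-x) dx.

Integrate by parts 3 times (u = x^3, dv = exp(-x) dx).
An antiderivative is F(x) = (-x**3 - 3*x**2 - 6*x - 6)*exp(-x).
Then F(1) - F(0) = (-16*exp(-1)) - (-6) = 6 - 16*exp(-1).

6 - 16*exp(-1)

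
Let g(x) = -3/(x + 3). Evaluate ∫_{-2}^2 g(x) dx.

-3*log(5)

An antiderivative is F(x) = -3*log(x + 3).
Then F(2) - F(-2) = (-3*log(5)) - (0) = -3*log(5).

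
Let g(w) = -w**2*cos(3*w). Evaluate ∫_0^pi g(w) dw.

2*pi/9

Integrate by parts twice (u = w^2, dv = -cos(3*w) dw).
An antiderivative is F(w) = -w**2*sin(3*w)/3 - 2*w*cos(3*w)/9 + 2*sin(3*w)/27.
Then F(pi) - F(0) = (2*pi/9) - (0) = 2*pi/9.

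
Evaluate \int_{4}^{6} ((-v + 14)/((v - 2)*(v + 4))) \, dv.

Factor the denominator: v**2 + 2*v - 8 = (v + 4)(v - 2).
Partial fractions: (-v + 14)/((v - 2)*(v + 4)) = -3/(v + 4) + 2/(v - 2).
An antiderivative is F(v) = 2*log(v - 2) - 3*log(v + 4).
Then F(6) - F(4) = (-3*log(5) + log(2)) - (-7*log(2)) = -3*log(5) + 8*log(2).

-3*log(5) + 8*log(2)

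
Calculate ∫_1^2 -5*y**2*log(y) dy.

35/9 - 40*log(2)/3

Integrate by parts once (u = ln y, dv = -5*y**2 dy).
An antiderivative is F(y) = -5*y**3*(3*log(y) - 1)/9.
Then F(2) - F(1) = (40/9 - 40*log(2)/3) - (5/9) = 35/9 - 40*log(2)/3.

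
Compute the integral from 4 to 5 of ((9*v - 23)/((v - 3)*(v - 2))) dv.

Factor the denominator: v**2 - 5*v + 6 = (v - 2)(v - 3).
Partial fractions: (9*v - 23)/((v - 3)*(v - 2)) = 5/(v - 2) + 4/(v - 3).
An antiderivative is F(v) = 4*log(v - 3) + 5*log(v - 2).
Then F(5) - F(4) = (4*log(2) + 5*log(3)) - (log(32)) = -log(2) + 5*log(3).

-log(2) + 5*log(3)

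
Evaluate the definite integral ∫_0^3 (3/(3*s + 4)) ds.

Let u = 3*s + 4, so du = 3 ds. When s = 0, u = 4; when s = 3, u = 13.
The integral becomes ∫ 1/u du from 4 to 13, with antiderivative log(u).
Back in s: F(s) = log(3*s + 4).
Then F(3) - F(0) = (log(13)) - (log(4)) = log(13/4).

log(13/4)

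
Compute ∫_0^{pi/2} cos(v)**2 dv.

pi/4

Use the identity cos^2(v) = (1 + cos(2*v))/2.
An antiderivative is F(v) = v/2 + sin(2*v)/4.
Then F(pi/2) - F(0) = (pi/4) - (0) = pi/4.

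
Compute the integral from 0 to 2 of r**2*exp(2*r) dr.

Integrate by parts twice (u = r^2, dv = exp(2*r) dr).
An antiderivative is F(r) = (2*r**2 - 2*r + 1)*exp(2*r)/4.
Then F(2) - F(0) = (5*exp(4)/4) - (1/4) = -1/4 + 5*exp(4)/4.

-1/4 + 5*exp(4)/4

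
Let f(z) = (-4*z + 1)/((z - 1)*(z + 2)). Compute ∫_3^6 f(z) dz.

Factor the denominator: z**2 + z - 2 = (z + 2)(z - 1).
Partial fractions: (-4*z + 1)/((z - 1)*(z + 2)) = -3/(z + 2) - 1/(z - 1).
An antiderivative is F(z) = -log(z - 1) - 3*log(z + 2).
Then F(6) - F(3) = (-9*log(2) - log(5)) - (-3*log(5) - log(2)) = -8*log(2) + 2*log(5).

-8*log(2) + 2*log(5)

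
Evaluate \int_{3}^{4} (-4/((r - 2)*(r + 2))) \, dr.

log(3/5)

Factor the denominator: r**2 - 4 = (r + 2)(r - 2).
Partial fractions: -4/((r - 2)*(r + 2)) = 1/(r + 2) - 1/(r - 2).
An antiderivative is F(r) = -log(r - 2) + log(r + 2).
Then F(4) - F(3) = (log(3)) - (log(5)) = log(3/5).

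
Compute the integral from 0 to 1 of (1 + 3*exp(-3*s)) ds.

An antiderivative is F(s) = s - exp(-3*s).
Then F(1) - F(0) = (1 - exp(-3)) - (-1) = 2 - exp(-3).

2 - exp(-3)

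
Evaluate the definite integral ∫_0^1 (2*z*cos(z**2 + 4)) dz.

sin(5) - sin(4)

Let u = z**2 + 4, so du = 2*z dz. When z = 0, u = 4; when z = 1, u = 5.
The integral becomes ∫ cos(u) du from 4 to 5, with antiderivative sin(u).
Back in z: F(z) = sin(z**2 + 4).
Then F(1) - F(0) = (sin(5)) - (sin(4)) = sin(5) - sin(4).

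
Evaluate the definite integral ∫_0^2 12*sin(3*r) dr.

4 - 4*cos(6)

Let u = 3*r, so du = 3 dr. When r = 0, u = 0; when r = 2, u = 6.
The integral becomes 4·∫ sin(u) du from 0 to 6, with antiderivative -4*cos(u).
Back in r: F(r) = -4*cos(3*r).
Then F(2) - F(0) = (-4*cos(6)) - (-4) = 4 - 4*cos(6).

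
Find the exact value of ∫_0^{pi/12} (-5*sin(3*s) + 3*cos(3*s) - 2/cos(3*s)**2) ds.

An antiderivative is F(s) = sin(3*s) + 5*cos(3*s)/3 - 2*tan(3*s)/3.
Then F(pi/12) - F(0) = (-2/3 + 4*sqrt(2)/3) - (5/3) = -7/3 + 4*sqrt(2)/3.

-7/3 + 4*sqrt(2)/3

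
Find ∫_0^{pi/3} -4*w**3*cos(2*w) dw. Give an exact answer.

Integrate by parts 3 times (u = w^3, dv = -4*cos(2*w) dw).
An antiderivative is F(w) = -2*w**3*sin(2*w) - 3*w**2*cos(2*w) + 3*w*sin(2*w) + 3*cos(2*w)/2.
Then F(pi/3) - F(0) = (-sqrt(3)*pi**3/27 - 3/4 + pi**2/6 + sqrt(3)*pi/2) - (3/2) = -9/4 - sqrt(3)*pi**3/27 + pi**2/6 + sqrt(3)*pi/2.

-9/4 - sqrt(3)*pi**3/27 + pi**2/6 + sqrt(3)*pi/2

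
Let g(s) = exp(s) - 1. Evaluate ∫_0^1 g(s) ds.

An antiderivative is F(s) = -s + exp(s).
Then F(1) - F(0) = (-1 + E) - (1) = -2 + E.

-2 + E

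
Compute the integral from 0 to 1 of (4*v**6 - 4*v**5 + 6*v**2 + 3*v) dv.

By the power rule, an antiderivative is F(v) = 4*v**7/7 - 2*v**6/3 + 2*v**3 + 3*v**2/2.
Then F(1) - F(0) = (143/42) - (0) = 143/42.

143/42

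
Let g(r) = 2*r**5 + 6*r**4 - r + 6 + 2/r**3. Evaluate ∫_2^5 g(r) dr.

890631/100

By the power rule, an antiderivative is F(r) = r**6/3 + 6*r**5/5 - r**2/2 + 6*r - 1/r**2.
Then F(5) - F(2) = (1346369/150) - (4169/60) = 890631/100.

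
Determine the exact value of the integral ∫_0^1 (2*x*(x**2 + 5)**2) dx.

91/3

Let u = x**2 + 5, so du = 2*x dx. When x = 0, u = 5; when x = 1, u = 6.
The integral becomes ∫ u**2 du from 5 to 6, with antiderivative u**3/3.
Back in x: F(x) = (x**2 + 5)**3/3.
Then F(1) - F(0) = (72) - (125/3) = 91/3.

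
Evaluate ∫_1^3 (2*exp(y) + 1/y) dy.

-2*exp(1) + log(3) + 2*exp(3)

An antiderivative is F(y) = 2*exp(y) + log(y).
Then F(3) - F(1) = (log(3) + 2*exp(3)) - (2*exp(1)) = -2*exp(1) + log(3) + 2*exp(3).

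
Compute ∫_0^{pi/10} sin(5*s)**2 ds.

pi/20

Use the identity sin^2(5*s) = (1 - cos(10*s))/2.
An antiderivative is F(s) = s/2 - sin(10*s)/20.
Then F(pi/10) - F(0) = (pi/20) - (0) = pi/20.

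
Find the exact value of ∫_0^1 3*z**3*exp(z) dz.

Integrate by parts 3 times (u = z^3, dv = 3*exp(z) dz).
An antiderivative is F(z) = (3*z**3 - 9*z**2 + 18*z - 18)*exp(z).
Then F(1) - F(0) = (-6*E) - (-18) = 18 - 6*E.

18 - 6*E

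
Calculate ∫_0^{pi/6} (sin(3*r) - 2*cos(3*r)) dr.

An antiderivative is F(r) = -2*sin(3*r)/3 - cos(3*r)/3.
Then F(pi/6) - F(0) = (-2/3) - (-1/3) = -1/3.

-1/3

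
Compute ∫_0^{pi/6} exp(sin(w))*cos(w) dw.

-1 + exp(1/2)

Let u = sin(w), so du = cos(w) dw. When w = 0, u = 0; when w = pi/6, u = 1/2.
The integral becomes ∫ exp(u) du from 0 to 1/2, with antiderivative exp(u).
Back in w: F(w) = exp(sin(w)).
Then F(pi/6) - F(0) = (exp(1/2)) - (1) = -1 + exp(1/2).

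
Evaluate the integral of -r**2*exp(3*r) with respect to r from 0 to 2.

Integrate by parts twice (u = r^2, dv = -exp(3*r) dr).
An antiderivative is F(r) = (-9*r**2 + 6*r - 2)*exp(3*r)/27.
Then F(2) - F(0) = (-26*exp(6)/27) - (-2/27) = 2/27 - 26*exp(6)/27.

2/27 - 26*exp(6)/27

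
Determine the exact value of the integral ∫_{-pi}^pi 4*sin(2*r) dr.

An antiderivative is F(r) = -2*cos(2*r).
Then F(pi) - F(-pi) = (-2) - (-2) = 0.

0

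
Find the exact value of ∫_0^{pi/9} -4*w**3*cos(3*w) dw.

Integrate by parts 3 times (u = w^3, dv = -4*cos(3*w) dw).
An antiderivative is F(w) = -4*w**3*sin(3*w)/3 - 4*w**2*cos(3*w)/3 + 8*w*sin(3*w)/9 + 8*cos(3*w)/27.
Then F(pi/9) - F(0) = (-2*pi**2/243 - 2*sqrt(3)*pi**3/2187 + 4/27 + 4*sqrt(3)*pi/81) - (8/27) = -4/27 - 2*pi**2/243 - 2*sqrt(3)*pi**3/2187 + 4*sqrt(3)*pi/81.

-4/27 - 2*pi**2/243 - 2*sqrt(3)*pi**3/2187 + 4*sqrt(3)*pi/81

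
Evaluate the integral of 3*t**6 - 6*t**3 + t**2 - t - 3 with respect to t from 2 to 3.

By the power rule, an antiderivative is F(t) = 3*t**7/7 - 3*t**4/2 + t**3/3 - t**2/2 - 3*t.
Then F(3) - F(2) = (5679/7) - (536/21) = 16501/21.

16501/21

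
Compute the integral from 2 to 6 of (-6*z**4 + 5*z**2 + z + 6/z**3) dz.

-133942/15

By the power rule, an antiderivative is F(z) = -6*z**5/5 + 5*z**3/3 + z**2/2 - 3/z**2.
Then F(6) - F(2) = (-537197/60) - (-1429/60) = -133942/15.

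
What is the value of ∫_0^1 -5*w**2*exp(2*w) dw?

Integrate by parts twice (u = w^2, dv = -5*exp(2*w) dw).
An antiderivative is F(w) = (-10*w**2 + 10*w - 5)*exp(2*w)/4.
Then F(1) - F(0) = (-5*exp(2)/4) - (-5/4) = 5/4 - 5*exp(2)/4.

5/4 - 5*exp(2)/4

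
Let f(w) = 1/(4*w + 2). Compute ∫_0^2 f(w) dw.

log(5)/4

An antiderivative is F(w) = log(4*w + 2)/4.
Then F(2) - F(0) = (log(10)/4) - (log(2)/4) = log(5)/4.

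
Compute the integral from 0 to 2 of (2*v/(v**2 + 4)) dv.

Let u = v**2 + 4, so du = 2*v dv. When v = 0, u = 4; when v = 2, u = 8.
The integral becomes ∫ 1/u du from 4 to 8, with antiderivative log(u).
Back in v: F(v) = log(v**2 + 4).
Then F(2) - F(0) = (log(8)) - (log(4)) = log(2).

log(2)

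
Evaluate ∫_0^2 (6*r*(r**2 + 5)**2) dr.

Let u = r**2 + 5, so du = 2*r dr. When r = 0, u = 5; when r = 2, u = 9.
The integral becomes 3·∫ u**2 du from 5 to 9, with antiderivative u**3.
Back in r: F(r) = (r**2 + 5)**3.
Then F(2) - F(0) = (729) - (125) = 604.

604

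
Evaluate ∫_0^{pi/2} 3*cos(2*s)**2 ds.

Use the identity cos^2(2*s) = (1 + cos(4*s))/2.
An antiderivative is F(s) = 3*s/2 + 3*sin(4*s)/8.
Then F(pi/2) - F(0) = (3*pi/4) - (0) = 3*pi/4.

3*pi/4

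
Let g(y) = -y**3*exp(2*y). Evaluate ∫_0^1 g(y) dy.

Integrate by parts 3 times (u = y^3, dv = -exp(2*y) dy).
An antiderivative is F(y) = (-4*y**3 + 6*y**2 - 6*y + 3)*exp(2*y)/8.
Then F(1) - F(0) = (-exp(2)/8) - (3/8) = -exp(2)/8 - 3/8.

-exp(2)/8 - 3/8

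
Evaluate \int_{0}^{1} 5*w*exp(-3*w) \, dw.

5/9 - 20*exp(-3)/9

Integrate by parts once (u = w, dv = 5*exp(-3*w) dw).
An antiderivative is F(w) = (-15*w - 5)*exp(-3*w)/9.
Then F(1) - F(0) = (-20*exp(-3)/9) - (-5/9) = 5/9 - 20*exp(-3)/9.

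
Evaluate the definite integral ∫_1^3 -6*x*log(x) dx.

12 - 27*log(3)

Integrate by parts once (u = ln x, dv = -6*x dx).
An antiderivative is F(x) = -3*x**2*(2*log(x) - 1)/2.
Then F(3) - F(1) = (27/2 - 27*log(3)) - (3/2) = 12 - 27*log(3).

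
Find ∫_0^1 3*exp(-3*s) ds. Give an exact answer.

1 - exp(-3)

An antiderivative is F(s) = -exp(-3*s).
Then F(1) - F(0) = (-exp(-3)) - (-1) = 1 - exp(-3).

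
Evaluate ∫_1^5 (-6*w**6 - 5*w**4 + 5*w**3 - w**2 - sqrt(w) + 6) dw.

-1455806/21 - 10*sqrt(5)/3

By the power rule, an antiderivative is F(w) = -6*w**7/7 - w**5 + 5*w**4/4 - 2*w**(3/2)/3 - w**3/3 + 6*w.
Then F(5) - F(1) = (-5822855/84 - 10*sqrt(5)/3) - (123/28) = -1455806/21 - 10*sqrt(5)/3.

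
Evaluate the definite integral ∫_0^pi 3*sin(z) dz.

6

An antiderivative is F(z) = -3*cos(z).
Then F(pi) - F(0) = (3) - (-3) = 6.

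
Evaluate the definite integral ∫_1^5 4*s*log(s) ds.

-24 + 50*log(5)

Integrate by parts once (u = ln s, dv = 4*s ds).
An antiderivative is F(s) = s**2*(2*log(s) - 1).
Then F(5) - F(1) = (-25 + 50*log(5)) - (-1) = -24 + 50*log(5).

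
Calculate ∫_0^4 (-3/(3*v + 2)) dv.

An antiderivative is F(v) = -log(3*v + 2).
Then F(4) - F(0) = (-log(14)) - (-log(2)) = -log(7).

-log(7)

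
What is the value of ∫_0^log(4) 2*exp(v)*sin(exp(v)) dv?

2*cos(1) - 2*cos(4)

Let u = exp(v), so du = exp(v) dv. When v = 0, u = 1; when v = log(4), u = 4.
The integral becomes 2·∫ sin(u) du from 1 to 4, with antiderivative -2*cos(u).
Back in v: F(v) = -2*cos(exp(v)).
Then F(log(4)) - F(0) = (-2*cos(4)) - (-2*cos(1)) = 2*cos(1) - 2*cos(4).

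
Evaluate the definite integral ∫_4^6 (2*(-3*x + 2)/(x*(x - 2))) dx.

-log(36)

Factor the denominator: x**2 - 2*x = x(x - 2).
Partial fractions: 2*(-3*x + 2)/(x*(x - 2)) = -2/x - 4/(x - 2).
An antiderivative is F(x) = -2*log(x) - 4*log(x - 2).
Then F(6) - F(4) = (-10*log(2) - 2*log(3)) - (-8*log(2)) = -log(36).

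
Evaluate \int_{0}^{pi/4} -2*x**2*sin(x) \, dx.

-2*sqrt(2) - sqrt(2)*pi/2 + sqrt(2)*pi**2/16 + 4

Integrate by parts twice (u = x^2, dv = -2*sin(x) dx).
An antiderivative is F(x) = 2*x**2*cos(x) - 4*x*sin(x) - 4*cos(x).
Then F(pi/4) - F(0) = (sqrt(2)*(-32 - 8*pi + pi**2)/16) - (-4) = -2*sqrt(2) - sqrt(2)*pi/2 + sqrt(2)*pi**2/16 + 4.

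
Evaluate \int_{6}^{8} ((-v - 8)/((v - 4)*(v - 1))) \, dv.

Factor the denominator: v**2 - 5*v + 4 = (v - 1)(v - 4).
Partial fractions: (-v - 8)/((v - 4)*(v - 1)) = 3/(v - 1) - 4/(v - 4).
An antiderivative is F(v) = -4*log(v - 4) + 3*log(v - 1).
Then F(8) - F(6) = (-8*log(2) + 3*log(7)) - (-4*log(2) + 3*log(5)) = -3*log(5) - 4*log(2) + 3*log(7).

-3*log(5) - 4*log(2) + 3*log(7)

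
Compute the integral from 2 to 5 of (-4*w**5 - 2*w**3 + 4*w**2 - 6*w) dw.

-21171/2

By the power rule, an antiderivative is F(w) = -2*w**6/3 - w**4/2 + 4*w**3/3 - 3*w**2.
Then F(5) - F(2) = (-21275/2) - (-52) = -21171/2.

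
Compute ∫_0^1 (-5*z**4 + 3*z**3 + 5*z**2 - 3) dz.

By the power rule, an antiderivative is F(z) = -z**5 + 3*z**4/4 + 5*z**3/3 - 3*z.
Then F(1) - F(0) = (-19/12) - (0) = -19/12.

-19/12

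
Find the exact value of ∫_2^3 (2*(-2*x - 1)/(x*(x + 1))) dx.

-log(4)

Factor the denominator: x**2 + x = (x + 1)x.
Partial fractions: 2*(-2*x - 1)/(x*(x + 1)) = -2/(x + 1) - 2/x.
An antiderivative is F(x) = -2*log(x) - 2*log(x + 1).
Then F(3) - F(2) = (-4*log(2) - 2*log(3)) - (-log(36)) = -log(4).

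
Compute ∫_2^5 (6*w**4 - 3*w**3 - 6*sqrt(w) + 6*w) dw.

By the power rule, an antiderivative is F(w) = 6*w**5/5 - 3*w**4/4 - 4*w**(3/2) + 3*w**2.
Then F(5) - F(2) = (13425/4 - 20*sqrt(5)) - (192/5 - 8*sqrt(2)) = -20*sqrt(5) + 8*sqrt(2) + 66357/20.

-20*sqrt(5) + 8*sqrt(2) + 66357/20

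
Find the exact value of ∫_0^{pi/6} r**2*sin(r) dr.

-2 - sqrt(3)*pi**2/72 + pi/6 + sqrt(3)

Integrate by parts twice (u = r^2, dv = sin(r) dr).
An antiderivative is F(r) = -r**2*cos(r) + 2*r*sin(r) + 2*cos(r).
Then F(pi/6) - F(0) = (-sqrt(3)*pi**2/72 + pi/6 + sqrt(3)) - (2) = -2 - sqrt(3)*pi**2/72 + pi/6 + sqrt(3).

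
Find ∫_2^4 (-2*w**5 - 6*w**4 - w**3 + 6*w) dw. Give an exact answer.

By the power rule, an antiderivative is F(w) = -w**6/3 - 6*w**5/5 - w**4/4 + 3*w**2.
Then F(4) - F(2) = (-39152/15) - (-776/15) = -12792/5.

-12792/5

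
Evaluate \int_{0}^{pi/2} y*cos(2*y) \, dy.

-1/2

Integrate by parts once (u = y, dv = cos(2*y) dy).
An antiderivative is F(y) = y*sin(2*y)/2 + cos(2*y)/4.
Then F(pi/2) - F(0) = (-1/4) - (1/4) = -1/2.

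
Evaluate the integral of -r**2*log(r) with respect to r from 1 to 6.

-72*log(3) - 72*log(2) + 215/9

Integrate by parts once (u = ln r, dv = -r**2 dr).
An antiderivative is F(r) = -r**3*(3*log(r) - 1)/9.
Then F(6) - F(1) = (-72*log(3) - 72*log(2) + 24) - (1/9) = -72*log(3) - 72*log(2) + 215/9.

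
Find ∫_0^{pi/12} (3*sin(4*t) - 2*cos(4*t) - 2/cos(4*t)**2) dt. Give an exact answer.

3/8 - 3*sqrt(3)/4

An antiderivative is F(t) = -sin(4*t)/2 - 3*cos(4*t)/4 - tan(4*t)/2.
Then F(pi/12) - F(0) = (-3*sqrt(3)/4 - 3/8) - (-3/4) = 3/8 - 3*sqrt(3)/4.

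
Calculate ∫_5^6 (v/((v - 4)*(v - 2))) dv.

log(3)

Factor the denominator: v**2 - 6*v + 8 = (v - 2)(v - 4).
Partial fractions: v/((v - 4)*(v - 2)) = -1/(v - 2) + 2/(v - 4).
An antiderivative is F(v) = 2*log(v - 4) - log(v - 2).
Then F(6) - F(5) = (0) - (-log(3)) = log(3).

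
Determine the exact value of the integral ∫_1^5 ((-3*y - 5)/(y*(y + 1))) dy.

Factor the denominator: y**2 + y = (y + 1)y.
Partial fractions: (-3*y - 5)/(y*(y + 1)) = 2/(y + 1) - 5/y.
An antiderivative is F(y) = -5*log(y) + 2*log(y + 1).
Then F(5) - F(1) = (-5*log(5) + 2*log(2) + 2*log(3)) - (log(4)) = -5*log(5) + 2*log(3).

-5*log(5) + 2*log(3)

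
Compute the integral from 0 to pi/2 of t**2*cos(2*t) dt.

Integrate by parts twice (u = t^2, dv = cos(2*t) dt).
An antiderivative is F(t) = t**2*sin(2*t)/2 + t*cos(2*t)/2 - sin(2*t)/4.
Then F(pi/2) - F(0) = (-pi/4) - (0) = -pi/4.

-pi/4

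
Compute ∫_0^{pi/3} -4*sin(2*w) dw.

An antiderivative is F(w) = 2*cos(2*w).
Then F(pi/3) - F(0) = (-1) - (2) = -3.

-3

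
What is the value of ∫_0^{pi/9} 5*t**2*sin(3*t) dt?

-5/27 - 5*pi**2/486 + 5*sqrt(3)*pi/81

Integrate by parts twice (u = t^2, dv = 5*sin(3*t) dt).
An antiderivative is F(t) = -5*t**2*cos(3*t)/3 + 10*t*sin(3*t)/9 + 10*cos(3*t)/27.
Then F(pi/9) - F(0) = (-5*pi**2/486 + 5/27 + 5*sqrt(3)*pi/81) - (10/27) = -5/27 - 5*pi**2/486 + 5*sqrt(3)*pi/81.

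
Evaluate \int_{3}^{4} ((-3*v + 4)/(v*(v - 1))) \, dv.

Factor the denominator: v**2 - v = v(v - 1).
Partial fractions: (-3*v + 4)/(v*(v - 1)) = -4/v + 1/(v - 1).
An antiderivative is F(v) = -4*log(v) + log(v - 1).
Then F(4) - F(3) = (-8*log(2) + log(3)) - (log(2/81)) = -9*log(2) + 5*log(3).

-9*log(2) + 5*log(3)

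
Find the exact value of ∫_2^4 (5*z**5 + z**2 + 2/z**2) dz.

20275/6

By the power rule, an antiderivative is F(z) = 5*z**6/6 + z**3/3 - 2/z.
Then F(4) - F(2) = (20605/6) - (55) = 20275/6.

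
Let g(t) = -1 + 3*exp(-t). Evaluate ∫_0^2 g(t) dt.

1 - 3*exp(-2)

An antiderivative is F(t) = -t - 3*exp(-t).
Then F(2) - F(0) = (-2 - 3*exp(-2)) - (-3) = 1 - 3*exp(-2).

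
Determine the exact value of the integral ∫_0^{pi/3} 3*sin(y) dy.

3/2

An antiderivative is F(y) = -3*cos(y).
Then F(pi/3) - F(0) = (-3/2) - (-3) = 3/2.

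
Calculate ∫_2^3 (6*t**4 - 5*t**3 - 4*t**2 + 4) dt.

9037/60

By the power rule, an antiderivative is F(t) = 6*t**5/5 - 5*t**4/4 - 4*t**3/3 + 4*t.
Then F(3) - F(2) = (3327/20) - (236/15) = 9037/60.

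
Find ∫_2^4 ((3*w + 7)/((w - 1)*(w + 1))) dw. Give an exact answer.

Factor the denominator: w**2 - 1 = (w + 1)(w - 1).
Partial fractions: (3*w + 7)/((w - 1)*(w + 1)) = -2/(w + 1) + 5/(w - 1).
An antiderivative is F(w) = 5*log(w - 1) - 2*log(w + 1).
Then F(4) - F(2) = (-2*log(5) + 5*log(3)) - (-log(9)) = -2*log(5) + 7*log(3).

-2*log(5) + 7*log(3)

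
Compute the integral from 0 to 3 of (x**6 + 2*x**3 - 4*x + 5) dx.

By the power rule, an antiderivative is F(x) = x**7/7 + x**4/2 - 2*x**2 + 5*x.
Then F(3) - F(0) = (4899/14) - (0) = 4899/14.

4899/14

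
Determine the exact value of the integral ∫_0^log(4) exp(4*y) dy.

Let u = exp(y), so du = exp(y) dy. When y = 0, u = 1; when y = log(4), u = 4.
The integral becomes ∫ u**3 du from 1 to 4, with antiderivative u**4/4.
Back in y: F(y) = exp(4*y)/4.
Then F(log(4)) - F(0) = (64) - (1/4) = 255/4.

255/4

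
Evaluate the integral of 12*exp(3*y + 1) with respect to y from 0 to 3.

Let u = 3*y + 1, so du = 3 dy. When y = 0, u = 1; when y = 3, u = 10.
The integral becomes 4·∫ exp(u) du from 1 to 10, with antiderivative 4*exp(u).
Back in y: F(y) = 4*exp(3*y + 1).
Then F(3) - F(0) = (4*exp(10)) - (4*exp(1)) = -4*exp(1)*(1 - exp(9)).

-4*exp(1)*(1 - exp(9))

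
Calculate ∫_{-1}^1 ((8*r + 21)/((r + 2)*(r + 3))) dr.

3*log(2) + 5*log(3)

Factor the denominator: r**2 + 5*r + 6 = (r + 3)(r + 2).
Partial fractions: (8*r + 21)/((r + 2)*(r + 3)) = 3/(r + 3) + 5/(r + 2).
An antiderivative is F(r) = 5*log(r + 2) + 3*log(r + 3).
Then F(1) - F(-1) = (6*log(2) + 5*log(3)) - (log(8)) = 3*log(2) + 5*log(3).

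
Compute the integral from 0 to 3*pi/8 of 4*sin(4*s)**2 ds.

3*pi/4

Use the identity sin^2(4*s) = (1 - cos(8*s))/2.
An antiderivative is F(s) = 2*s - sin(8*s)/4.
Then F(3*pi/8) - F(0) = (3*pi/4) - (0) = 3*pi/4.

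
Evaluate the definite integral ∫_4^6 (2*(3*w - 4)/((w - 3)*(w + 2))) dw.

-2*log(3) + 8*log(2)

Factor the denominator: w**2 - w - 6 = (w + 2)(w - 3).
Partial fractions: 2*(3*w - 4)/((w - 3)*(w + 2)) = 4/(w + 2) + 2/(w - 3).
An antiderivative is F(w) = 2*log(w - 3) + 4*log(w + 2).
Then F(6) - F(4) = (2*log(3) + 12*log(2)) - (4*log(2) + 4*log(3)) = -2*log(3) + 8*log(2).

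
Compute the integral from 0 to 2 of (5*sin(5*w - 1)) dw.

cos(1) - cos(9)

Let u = 5*w - 1, so du = 5 dw. When w = 0, u = -1; when w = 2, u = 9.
The integral becomes ∫ sin(u) du from -1 to 9, with antiderivative -cos(u).
Back in w: F(w) = -cos(5*w - 1).
Then F(2) - F(0) = (-cos(9)) - (-cos(1)) = cos(1) - cos(9).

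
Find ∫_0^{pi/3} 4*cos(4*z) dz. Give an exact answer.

An antiderivative is F(z) = sin(4*z).
Then F(pi/3) - F(0) = (-sqrt(3)/2) - (0) = -sqrt(3)/2.

-sqrt(3)/2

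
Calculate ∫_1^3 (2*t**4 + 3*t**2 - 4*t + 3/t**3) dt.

By the power rule, an antiderivative is F(t) = 2*t**5/5 + t**3 - 2*t**2 - 3/(2*t**2).
Then F(3) - F(1) = (3181/30) - (-21/10) = 1622/15.

1622/15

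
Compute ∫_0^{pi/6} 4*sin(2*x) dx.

An antiderivative is F(x) = -2*cos(2*x).
Then F(pi/6) - F(0) = (-1) - (-2) = 1.

1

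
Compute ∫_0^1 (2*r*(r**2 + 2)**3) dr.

Let u = r**2 + 2, so du = 2*r dr. When r = 0, u = 2; when r = 1, u = 3.
The integral becomes ∫ u**3 du from 2 to 3, with antiderivative u**4/4.
Back in r: F(r) = (r**2 + 2)**4/4.
Then F(1) - F(0) = (81/4) - (4) = 65/4.

65/4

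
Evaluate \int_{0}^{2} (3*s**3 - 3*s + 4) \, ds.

By the power rule, an antiderivative is F(s) = 3*s**4/4 - 3*s**2/2 + 4*s.
Then F(2) - F(0) = (14) - (0) = 14.

14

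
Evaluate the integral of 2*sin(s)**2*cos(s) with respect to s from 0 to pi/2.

2/3

Let u = sin(s), so du = cos(s) ds. When s = 0, u = 0; when s = pi/2, u = 1.
The integral becomes 2·∫ u**2 du from 0 to 1, with antiderivative 2*u**3/3.
Back in s: F(s) = 2*sin(s)**3/3.
Then F(pi/2) - F(0) = (2/3) - (0) = 2/3.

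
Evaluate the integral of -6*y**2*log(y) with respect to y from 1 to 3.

Integrate by parts once (u = ln y, dv = -6*y**2 dy).
An antiderivative is F(y) = -2*y**3*(3*log(y) - 1)/3.
Then F(3) - F(1) = (18 - 54*log(3)) - (2/3) = 52/3 - 54*log(3).

52/3 - 54*log(3)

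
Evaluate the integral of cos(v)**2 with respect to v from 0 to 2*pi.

pi

Use the identity cos^2(v) = (1 + cos(2*v))/2.
An antiderivative is F(v) = v/2 + sin(2*v)/4.
Then F(2*pi) - F(0) = (pi) - (0) = pi.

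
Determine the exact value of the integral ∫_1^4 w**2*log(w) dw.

-7 + 128*log(2)/3

Integrate by parts once (u = ln w, dv = w**2 dw).
An antiderivative is F(w) = w**3*(3*log(w) - 1)/9.
Then F(4) - F(1) = (-64/9 + 128*log(2)/3) - (-1/9) = -7 + 128*log(2)/3.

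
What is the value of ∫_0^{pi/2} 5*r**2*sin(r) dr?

-10 + 5*pi

Integrate by parts twice (u = r^2, dv = 5*sin(r) dr).
An antiderivative is F(r) = -5*r**2*cos(r) + 10*r*sin(r) + 10*cos(r).
Then F(pi/2) - F(0) = (5*pi) - (10) = -10 + 5*pi.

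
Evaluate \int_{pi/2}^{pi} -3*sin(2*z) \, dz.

An antiderivative is F(z) = 3*cos(2*z)/2.
Then F(pi) - F(pi/2) = (3/2) - (-3/2) = 3.

3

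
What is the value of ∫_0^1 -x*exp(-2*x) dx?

Integrate by parts once (u = x, dv = -exp(-2*x) dx).
An antiderivative is F(x) = (2*x + 1)*exp(-2*x)/4.
Then F(1) - F(0) = (3*exp(-2)/4) - (1/4) = (3 - exp(2))*exp(-2)/4.

(3 - exp(2))*exp(-2)/4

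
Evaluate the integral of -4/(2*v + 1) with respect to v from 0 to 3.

-log(49)

An antiderivative is F(v) = -2*log(2*v + 1).
Then F(3) - F(0) = (-log(49)) - (0) = -log(49).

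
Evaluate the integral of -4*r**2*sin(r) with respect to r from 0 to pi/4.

Integrate by parts twice (u = r^2, dv = -4*sin(r) dr).
An antiderivative is F(r) = 4*r**2*cos(r) - 8*r*sin(r) - 8*cos(r).
Then F(pi/4) - F(0) = (sqrt(2)*(-4 - pi + pi**2/8)) - (-8) = -4*sqrt(2) - sqrt(2)*pi + sqrt(2)*pi**2/8 + 8.

-4*sqrt(2) - sqrt(2)*pi + sqrt(2)*pi**2/8 + 8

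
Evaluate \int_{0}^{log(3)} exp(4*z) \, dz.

20

Let u = exp(z), so du = exp(z) dz. When z = 0, u = 1; when z = log(3), u = 3.
The integral becomes ∫ u**3 du from 1 to 3, with antiderivative u**4/4.
Back in z: F(z) = exp(4*z)/4.
Then F(log(3)) - F(0) = (81/4) - (1/4) = 20.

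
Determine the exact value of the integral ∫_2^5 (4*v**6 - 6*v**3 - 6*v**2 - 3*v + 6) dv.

By the power rule, an antiderivative is F(v) = 4*v**7/7 - 3*v**4/2 - 2*v**3 - 3*v**2/2 + 6*v.
Then F(5) - F(2) = (304135/7) - (274/7) = 303861/7.

303861/7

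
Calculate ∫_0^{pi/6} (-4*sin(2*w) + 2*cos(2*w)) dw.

-1 + sqrt(3)/2

An antiderivative is F(w) = sin(2*w) + 2*cos(2*w).
Then F(pi/6) - F(0) = (sqrt(3)/2 + 1) - (2) = -1 + sqrt(3)/2.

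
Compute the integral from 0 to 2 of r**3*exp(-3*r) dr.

2/27 - 122*exp(-6)/27

Integrate by parts 3 times (u = r^3, dv = exp(-3*r) dr).
An antiderivative is F(r) = (-9*r**3 - 9*r**2 - 6*r - 2)*exp(-3*r)/27.
Then F(2) - F(0) = (-122*exp(-6)/27) - (-2/27) = 2/27 - 122*exp(-6)/27.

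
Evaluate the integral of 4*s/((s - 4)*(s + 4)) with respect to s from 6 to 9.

Factor the denominator: s**2 - 16 = (s + 4)(s - 4).
Partial fractions: 4*s/((s - 4)*(s + 4)) = 2/(s + 4) + 2/(s - 4).
An antiderivative is F(s) = 2*log(s - 4) + 2*log(s + 4).
Then F(9) - F(6) = (2*log(5) + 2*log(13)) - (4*log(2) + 2*log(5)) = -4*log(2) + 2*log(13).

-4*log(2) + 2*log(13)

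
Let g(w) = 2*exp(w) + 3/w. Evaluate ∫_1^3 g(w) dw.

An antiderivative is F(w) = 2*exp(w) + 3*log(w).
Then F(3) - F(1) = (log(27) + 2*exp(3)) - (2*exp(1)) = -2*exp(1) + log(27) + 2*exp(3).

-2*exp(1) + log(27) + 2*exp(3)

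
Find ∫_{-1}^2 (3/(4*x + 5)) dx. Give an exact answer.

3*log(13)/4

An antiderivative is F(x) = 3*log(4*x + 5)/4.
Then F(2) - F(-1) = (3*log(13)/4) - (0) = 3*log(13)/4.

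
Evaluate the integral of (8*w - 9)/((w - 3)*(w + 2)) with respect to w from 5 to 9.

Factor the denominator: w**2 - w - 6 = (w + 2)(w - 3).
Partial fractions: (8*w - 9)/((w - 3)*(w + 2)) = 5/(w + 2) + 3/(w - 3).
An antiderivative is F(w) = 3*log(w - 3) + 5*log(w + 2).
Then F(9) - F(5) = (3*log(2) + 3*log(3) + 5*log(11)) - (3*log(2) + 5*log(7)) = -5*log(7) + 3*log(3) + 5*log(11).

-5*log(7) + 3*log(3) + 5*log(11)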